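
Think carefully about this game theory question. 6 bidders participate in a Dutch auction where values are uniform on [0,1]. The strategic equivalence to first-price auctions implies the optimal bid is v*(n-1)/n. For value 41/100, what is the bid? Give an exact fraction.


Step 1: Dutch auctions are strategically equivalent to first-price auctions
Step 2: The equilibrium bid is b(v) = v*(n-1)/n
Step 3: b = 41/100 * 5/6
Step 4: b = 41/120

41/120


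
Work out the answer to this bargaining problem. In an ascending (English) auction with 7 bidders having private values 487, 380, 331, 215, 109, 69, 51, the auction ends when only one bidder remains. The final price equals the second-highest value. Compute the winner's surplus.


Step 1: Identify the highest value: 487
Step 2: Identify the second-highest value: 380
Step 3: The final price = second-highest value = 380
Step 4: Surplus = 487 - 380 = 107

107


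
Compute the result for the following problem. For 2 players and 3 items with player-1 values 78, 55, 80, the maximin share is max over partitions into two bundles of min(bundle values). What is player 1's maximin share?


Step 1: Item values = 78, 55, 80
Step 2: Enumerate all 2-bundle partitions and take the smaller bundle:
  Partition 1: {78} vs {55,80} -> bundles 78, 135; min = 78
  Partition 2: {55} vs {78,80} -> bundles 55, 158; min = 55
  Partition 3: {80} vs {78,55} -> bundles 80, 133; min = 80
Step 3: MMS = max(78, 55, 80) = 80

80


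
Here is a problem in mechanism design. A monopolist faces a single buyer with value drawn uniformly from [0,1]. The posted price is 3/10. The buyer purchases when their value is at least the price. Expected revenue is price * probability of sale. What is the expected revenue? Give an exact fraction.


Step 1: Posted price r = 3/10, value support [0,1]
Step 2: P(v >= r) = (1 - 3/10)/1 = 7/10
Step 3: Expected revenue = r * P(v >= r) = 3/10 * 7/10
Step 4: Revenue = 21/100

21/100


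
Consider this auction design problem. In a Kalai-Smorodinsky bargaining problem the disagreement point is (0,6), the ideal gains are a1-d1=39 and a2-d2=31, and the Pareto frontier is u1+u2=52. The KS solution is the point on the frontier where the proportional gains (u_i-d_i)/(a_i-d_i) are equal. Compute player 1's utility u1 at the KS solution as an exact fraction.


Step 1: At the KS point, (u1-d1)/r1 = (u2-d2)/r2 = t and u1+u2 = 52
Step 2: u1 = d1 + r1*t and u2 = d2 + r2*t, so (d1 + r1*t) + (d2 + r2*t) = 52
Step 3: t = (52 - 0 - 6)/(39 + 31) = 46/70 = 23/35
Step 4: u1 = d1 + r1*t = 0 + 39 * 23/35 = 897/35
Step 5: (Check: u2 = d2 + r2*t = 923/35; u1+u2 = 897/35 + 923/35 = 52, on the frontier.)

897/35


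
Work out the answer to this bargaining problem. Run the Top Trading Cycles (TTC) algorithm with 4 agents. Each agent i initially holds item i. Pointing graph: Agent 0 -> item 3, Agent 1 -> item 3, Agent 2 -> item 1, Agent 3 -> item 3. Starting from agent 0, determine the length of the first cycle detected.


Step 1: Trace the pointer graph from agent 0: 0 -> 3 -> 3
Step 2: A cycle is detected when we revisit agent 3
Step 3: The cycle is: 3 -> 3
Step 4: Cycle length = 1

1


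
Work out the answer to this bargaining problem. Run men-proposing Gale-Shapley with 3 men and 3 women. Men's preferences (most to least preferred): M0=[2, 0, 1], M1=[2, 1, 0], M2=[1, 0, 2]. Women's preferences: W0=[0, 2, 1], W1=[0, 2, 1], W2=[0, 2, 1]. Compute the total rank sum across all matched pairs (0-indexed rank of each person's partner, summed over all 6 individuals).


Step 1: Run Gale-Shapley (men propose, women hold best offer):
  M0 proposes to W2; she accepts
  M1 proposes to W2; rejected
  M1 proposes to W1; she accepts
  M2 proposes to W1; she switches from M1
  M1 proposes to W0; she accepts
Step 2: Final matching: W0-M1, W1-M2, W2-M0
Step 3: 0-indexed ranks (man's rank of his match, then woman's): 2 + 2 + 0 + 1 + 0 + 0
Step 4: Total rank sum = 5

5


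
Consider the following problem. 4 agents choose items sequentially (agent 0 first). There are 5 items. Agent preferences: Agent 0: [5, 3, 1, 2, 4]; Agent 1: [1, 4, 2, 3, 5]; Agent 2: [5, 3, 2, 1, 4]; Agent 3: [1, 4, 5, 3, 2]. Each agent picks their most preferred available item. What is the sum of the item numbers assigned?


Step 1: Agent 0 picks item 5
Step 2: Agent 1 picks item 1
Step 3: Agent 2 picks item 3
Step 4: Agent 3 picks item 4
Step 5: Sum = 5 + 1 + 3 + 4 = 13

13


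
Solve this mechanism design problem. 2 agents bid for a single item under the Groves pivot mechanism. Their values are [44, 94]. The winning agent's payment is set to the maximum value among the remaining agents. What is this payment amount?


Step 1: The efficient winner is agent 1 with value 94
Step 2: Other agents' values: [44]
Step 3: Pivot payment = max(others) = 44
Step 4: The winner pays 44

44


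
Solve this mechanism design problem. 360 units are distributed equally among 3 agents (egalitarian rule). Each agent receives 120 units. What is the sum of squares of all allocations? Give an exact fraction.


Step 1: Each agent's share = 360/3 = 120
Step 2: Square of each share = (120)^2 = 14400
Step 3: Sum of squares = 3 * 14400 = 43200

43200


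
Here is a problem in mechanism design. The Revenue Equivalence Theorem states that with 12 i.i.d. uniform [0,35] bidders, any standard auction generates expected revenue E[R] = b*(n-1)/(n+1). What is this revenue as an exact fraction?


Step 1: By Revenue Equivalence, expected revenue = b*(n-1)/(n+1)
Step 2: Substituting n = 12, b = 35
Step 3: Revenue = 35*(12-1)/(12+1) = 35*11/13
Step 4: Revenue = 385/13

385/13


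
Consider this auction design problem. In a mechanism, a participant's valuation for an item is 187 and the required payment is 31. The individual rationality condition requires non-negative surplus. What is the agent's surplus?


Step 1: Surplus = value - payment = 187 - 31 = 156
Step 2: IR is satisfied (surplus >= 0)

156


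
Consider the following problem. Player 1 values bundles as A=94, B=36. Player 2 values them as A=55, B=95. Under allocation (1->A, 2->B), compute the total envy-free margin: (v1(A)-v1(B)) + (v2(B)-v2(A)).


Step 1: Player 1's margin = v1(A) - v1(B) = 94 - 36 = 58
Step 2: Player 2's margin = v2(B) - v2(A) = 95 - 55 = 40
Step 3: Total margin = 58 + 40 = 98

98


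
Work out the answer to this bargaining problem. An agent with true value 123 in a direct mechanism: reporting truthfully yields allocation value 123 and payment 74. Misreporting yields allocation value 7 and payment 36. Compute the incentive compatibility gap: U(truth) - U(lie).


Step 1: U(truth) = value - payment = 123 - 74 = 49
Step 2: U(lie) = allocation - payment = 7 - 36 = -29
Step 3: IC gap = 49 - (-29) = 78

78


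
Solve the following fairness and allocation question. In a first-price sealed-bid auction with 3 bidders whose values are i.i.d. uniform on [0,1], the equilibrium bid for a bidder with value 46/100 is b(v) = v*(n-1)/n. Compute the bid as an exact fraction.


Step 1: The symmetric BNE bidding function is b(v) = v * (n-1) / n
Step 2: Substitute v = 23/50 and n = 3
Step 3: b = 23/50 * 2/3
Step 4: b = 23/75

23/75


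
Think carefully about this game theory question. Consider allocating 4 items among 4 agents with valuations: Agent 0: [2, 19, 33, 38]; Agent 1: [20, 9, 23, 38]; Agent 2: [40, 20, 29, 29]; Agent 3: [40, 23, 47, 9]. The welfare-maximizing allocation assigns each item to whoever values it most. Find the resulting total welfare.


Step 1: For each item, find the maximum value among all agents.
Step 2: Item 0 -> Agent 2 (value 40)
Step 3: Item 1 -> Agent 3 (value 23)
Step 4: Item 2 -> Agent 3 (value 47)
Step 5: Item 3 -> Agent 0 (value 38)
Step 6: Total welfare = 40 + 23 + 47 + 38 = 148

148


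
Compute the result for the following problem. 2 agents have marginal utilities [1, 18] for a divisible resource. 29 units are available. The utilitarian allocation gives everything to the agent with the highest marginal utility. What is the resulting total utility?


Step 1: The marginal utilities are [1, 18]
Step 2: The highest marginal utility is 18
Step 3: All 29 units go to that agent
Step 4: Total utility = 18 * 29 = 522

522


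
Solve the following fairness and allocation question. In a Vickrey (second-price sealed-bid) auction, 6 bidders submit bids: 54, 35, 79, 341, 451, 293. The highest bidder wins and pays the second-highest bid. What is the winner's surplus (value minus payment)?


Step 1: Sort bids in descending order: 451, 341, 293, 79, 54, 35
Step 2: The winning bid is the highest: 451
Step 3: The payment equals the second-highest bid: 341
Step 4: Surplus = winner's bid - payment = 451 - 341 = 110

110


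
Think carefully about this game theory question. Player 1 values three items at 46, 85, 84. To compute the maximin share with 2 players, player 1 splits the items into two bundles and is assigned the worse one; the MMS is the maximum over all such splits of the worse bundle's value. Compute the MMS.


Step 1: Item values = 46, 85, 84
Step 2: Enumerate all 2-bundle partitions and take the smaller bundle:
  Partition 1: {46} vs {85,84} -> bundles 46, 169; min = 46
  Partition 2: {85} vs {46,84} -> bundles 85, 130; min = 85
  Partition 3: {84} vs {46,85} -> bundles 84, 131; min = 84
Step 3: MMS = max(46, 85, 84) = 85

85


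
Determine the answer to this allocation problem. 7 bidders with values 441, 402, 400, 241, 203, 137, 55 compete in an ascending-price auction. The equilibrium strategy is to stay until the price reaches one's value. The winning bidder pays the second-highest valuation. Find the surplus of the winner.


Step 1: Identify the highest value: 441
Step 2: Identify the second-highest value: 402
Step 3: The final price = second-highest value = 402
Step 4: Surplus = 441 - 402 = 39

39


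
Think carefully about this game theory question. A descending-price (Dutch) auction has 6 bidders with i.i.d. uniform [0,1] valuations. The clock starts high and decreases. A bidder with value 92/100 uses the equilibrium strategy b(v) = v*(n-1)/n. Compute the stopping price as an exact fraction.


Step 1: Dutch auctions are strategically equivalent to first-price auctions
Step 2: The equilibrium bid is b(v) = v*(n-1)/n
Step 3: b = 23/25 * 5/6
Step 4: b = 23/30

23/30


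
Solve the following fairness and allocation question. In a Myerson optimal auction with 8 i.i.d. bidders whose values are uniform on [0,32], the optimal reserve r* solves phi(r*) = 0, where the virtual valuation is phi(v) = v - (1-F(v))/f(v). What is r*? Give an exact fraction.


Step 1: For U[0,32], F(v) = v/32 and f(v) = 1/32
Step 2: phi(v) = v - (1 - v/32)/(1/32) = v - (32 - v) = 2v - 32
Step 3: Set phi(r*) = 0: 2r* - 32 = 0
Step 4: r* = 32/2 = 16 (the number of bidders n = 8 does not enter)

16


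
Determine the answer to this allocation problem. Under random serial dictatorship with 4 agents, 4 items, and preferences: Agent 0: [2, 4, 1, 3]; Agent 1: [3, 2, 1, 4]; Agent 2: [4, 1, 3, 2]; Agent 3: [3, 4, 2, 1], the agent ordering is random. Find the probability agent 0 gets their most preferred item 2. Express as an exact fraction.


Step 1: Agent 0 wants item 2
Step 2: There are 24 possible orderings of agents
Step 3: In 18 orderings, agent 0 gets item 2
Step 4: Probability = 18/24 = 3/4

3/4


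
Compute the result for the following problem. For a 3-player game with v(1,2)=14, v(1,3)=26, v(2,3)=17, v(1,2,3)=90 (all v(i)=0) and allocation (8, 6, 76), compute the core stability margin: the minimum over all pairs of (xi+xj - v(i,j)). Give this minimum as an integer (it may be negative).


Step 1: Slack for coalition (1,2): x1+x2 - v12 = 14 - 14 = 0
Step 2: Slack for coalition (1,3): x1+x3 - v13 = 84 - 26 = 58
Step 3: Slack for coalition (2,3): x2+x3 - v23 = 82 - 17 = 65
Step 4: Minimum slack = min(0, 58, 65) = 0, attained by (1,2); no pair can gain by deviating, so the allocation is in the core

0


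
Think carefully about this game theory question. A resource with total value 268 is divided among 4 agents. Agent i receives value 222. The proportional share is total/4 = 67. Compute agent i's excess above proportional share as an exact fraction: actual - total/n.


Step 1: Proportional share = 268/4 = 67
Step 2: Agent's actual allocation = 222
Step 3: Excess = 222 - 67 = 155

155


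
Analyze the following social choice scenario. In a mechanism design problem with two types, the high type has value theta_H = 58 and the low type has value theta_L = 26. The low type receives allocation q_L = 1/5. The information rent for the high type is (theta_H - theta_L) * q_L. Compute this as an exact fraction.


Step 1: theta_H - theta_L = 58 - 26 = 32
Step 2: Information rent = (theta_H - theta_L) * q_L
Step 3: = 32 * 1/5
Step 4: = 32/5

32/5


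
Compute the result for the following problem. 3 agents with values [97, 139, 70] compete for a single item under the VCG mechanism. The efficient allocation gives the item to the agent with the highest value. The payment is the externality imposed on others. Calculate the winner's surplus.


Step 1: The winner is the agent with the highest value: agent 1 with value 139
Step 2: Values of other agents: [97, 70]
Step 3: VCG payment = max of others' values = 97
Step 4: Surplus = 139 - 97 = 42

42


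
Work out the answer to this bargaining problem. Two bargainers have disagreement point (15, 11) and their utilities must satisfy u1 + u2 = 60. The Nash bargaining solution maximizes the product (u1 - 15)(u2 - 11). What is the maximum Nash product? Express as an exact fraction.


Step 1: The Nash solution splits surplus symmetrically above the disagreement point
Step 2: u1 = (total + d1 - d2)/2 = (60 + 15 - 11)/2 = 32
Step 3: u2 = (total - d1 + d2)/2 = (60 - 15 + 11)/2 = 28
Step 4: Nash product = (32 - 15) * (28 - 11)
Step 5: = 17 * 17 = 289

289


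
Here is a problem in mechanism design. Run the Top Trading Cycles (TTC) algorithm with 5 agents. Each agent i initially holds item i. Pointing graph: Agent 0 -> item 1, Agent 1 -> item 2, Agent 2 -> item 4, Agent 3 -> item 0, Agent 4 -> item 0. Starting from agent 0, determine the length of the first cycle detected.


Step 1: Trace the pointer graph from agent 0: 0 -> 1 -> 2 -> 4 -> 0
Step 2: A cycle is detected when we revisit agent 0
Step 3: The cycle is: 0 -> 1 -> 2 -> 4 -> 0
Step 4: Cycle length = 4

4


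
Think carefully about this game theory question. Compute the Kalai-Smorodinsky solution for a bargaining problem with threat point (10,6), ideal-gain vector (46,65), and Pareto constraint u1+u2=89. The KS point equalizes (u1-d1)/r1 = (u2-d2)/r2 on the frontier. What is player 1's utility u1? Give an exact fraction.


Step 1: At the KS point, (u1-d1)/r1 = (u2-d2)/r2 = t and u1+u2 = 89
Step 2: u1 = d1 + r1*t and u2 = d2 + r2*t, so (d1 + r1*t) + (d2 + r2*t) = 89
Step 3: t = (89 - 10 - 6)/(46 + 65) = 73/111
Step 4: u1 = d1 + r1*t = 10 + 46 * 73/111 = 4468/111
Step 5: (Check: u2 = d2 + r2*t = 5411/111; u1+u2 = 4468/111 + 5411/111 = 89, on the frontier.)

4468/111


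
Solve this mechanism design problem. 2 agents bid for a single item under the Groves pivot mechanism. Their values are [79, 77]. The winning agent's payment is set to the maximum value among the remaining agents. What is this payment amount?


Step 1: The efficient winner is agent 0 with value 79
Step 2: Other agents' values: [77]
Step 3: Pivot payment = max(others) = 77
Step 4: The winner pays 77

77


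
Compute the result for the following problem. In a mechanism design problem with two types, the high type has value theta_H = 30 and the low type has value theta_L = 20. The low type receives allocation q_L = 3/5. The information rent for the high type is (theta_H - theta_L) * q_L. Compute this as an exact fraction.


Step 1: theta_H - theta_L = 30 - 20 = 10
Step 2: Information rent = (theta_H - theta_L) * q_L
Step 3: = 10 * 3/5
Step 4: = 6

6


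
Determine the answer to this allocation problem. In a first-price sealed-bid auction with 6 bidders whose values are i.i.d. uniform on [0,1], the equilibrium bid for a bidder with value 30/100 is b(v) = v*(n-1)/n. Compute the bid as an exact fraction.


Step 1: The symmetric BNE bidding function is b(v) = v * (n-1) / n
Step 2: Substitute v = 3/10 and n = 6
Step 3: b = 3/10 * 5/6
Step 4: b = 1/4

1/4


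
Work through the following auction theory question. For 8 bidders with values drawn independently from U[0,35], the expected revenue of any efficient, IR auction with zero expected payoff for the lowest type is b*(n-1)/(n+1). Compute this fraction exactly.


Step 1: By Revenue Equivalence, expected revenue = b*(n-1)/(n+1)
Step 2: Substituting n = 8, b = 35
Step 3: Revenue = 35*(8-1)/(8+1) = 35*7/9
Step 4: Revenue = 245/9

245/9


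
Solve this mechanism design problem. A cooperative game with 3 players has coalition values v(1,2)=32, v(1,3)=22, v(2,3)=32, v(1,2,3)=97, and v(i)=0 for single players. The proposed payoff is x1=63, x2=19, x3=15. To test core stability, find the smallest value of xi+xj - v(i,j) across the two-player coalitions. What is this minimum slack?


Step 1: Slack for coalition (1,2): x1+x2 - v12 = 82 - 32 = 50
Step 2: Slack for coalition (1,3): x1+x3 - v13 = 78 - 22 = 56
Step 3: Slack for coalition (2,3): x2+x3 - v23 = 34 - 32 = 2
Step 4: Minimum slack = min(50, 56, 2) = 2, attained by (2,3); no pair can gain by deviating, so the allocation is in the core

2


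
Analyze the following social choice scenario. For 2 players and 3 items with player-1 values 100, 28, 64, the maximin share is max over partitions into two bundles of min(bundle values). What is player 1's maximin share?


Step 1: Item values = 100, 28, 64
Step 2: Enumerate all 2-bundle partitions and take the smaller bundle:
  Partition 1: {100} vs {28,64} -> bundles 100, 92; min = 92
  Partition 2: {28} vs {100,64} -> bundles 28, 164; min = 28
  Partition 3: {64} vs {100,28} -> bundles 64, 128; min = 64
Step 3: MMS = max(92, 28, 64) = 92

92


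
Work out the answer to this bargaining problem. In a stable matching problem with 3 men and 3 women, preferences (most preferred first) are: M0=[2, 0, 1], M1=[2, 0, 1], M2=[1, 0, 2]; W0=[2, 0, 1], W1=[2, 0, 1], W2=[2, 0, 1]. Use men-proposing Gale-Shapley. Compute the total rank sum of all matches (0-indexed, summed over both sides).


Step 1: Run Gale-Shapley (men propose, women hold best offer):
  M0 proposes to W2; she accepts
  M1 proposes to W2; rejected
  M1 proposes to W0; she accepts
  M2 proposes to W1; she accepts
Step 2: Final matching: W0-M1, W1-M2, W2-M0
Step 3: 0-indexed ranks (man's rank of his match, then woman's): 1 + 2 + 0 + 0 + 0 + 1
Step 4: Total rank sum = 4

4


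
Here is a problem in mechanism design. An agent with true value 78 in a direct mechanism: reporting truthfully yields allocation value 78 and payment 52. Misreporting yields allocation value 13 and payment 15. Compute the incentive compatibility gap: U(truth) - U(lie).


Step 1: U(truth) = value - payment = 78 - 52 = 26
Step 2: U(lie) = allocation - payment = 13 - 15 = -2
Step 3: IC gap = 26 - (-2) = 28

28


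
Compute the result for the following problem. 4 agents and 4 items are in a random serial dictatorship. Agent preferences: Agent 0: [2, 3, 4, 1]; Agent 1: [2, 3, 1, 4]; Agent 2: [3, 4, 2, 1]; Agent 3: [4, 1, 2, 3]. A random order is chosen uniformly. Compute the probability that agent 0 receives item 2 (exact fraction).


Step 1: Agent 0 wants item 2
Step 2: There are 24 possible orderings of agents
Step 3: In 12 orderings, agent 0 gets item 2
Step 4: Probability = 12/24 = 1/2

1/2


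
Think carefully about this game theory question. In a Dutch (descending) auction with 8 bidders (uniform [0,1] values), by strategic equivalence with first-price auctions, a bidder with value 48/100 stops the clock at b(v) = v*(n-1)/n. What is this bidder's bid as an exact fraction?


Step 1: Dutch auctions are strategically equivalent to first-price auctions
Step 2: The equilibrium bid is b(v) = v*(n-1)/n
Step 3: b = 12/25 * 7/8
Step 4: b = 21/50

21/50


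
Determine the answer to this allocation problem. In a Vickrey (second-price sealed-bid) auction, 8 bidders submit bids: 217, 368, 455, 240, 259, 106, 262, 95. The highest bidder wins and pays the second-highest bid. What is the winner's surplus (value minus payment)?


Step 1: Sort bids in descending order: 455, 368, 262, 259, 240, 217, 106, 95
Step 2: The winning bid is the highest: 455
Step 3: The payment equals the second-highest bid: 368
Step 4: Surplus = winner's bid - payment = 455 - 368 = 87

87


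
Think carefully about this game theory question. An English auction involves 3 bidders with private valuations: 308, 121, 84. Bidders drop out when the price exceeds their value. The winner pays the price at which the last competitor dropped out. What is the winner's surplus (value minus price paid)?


Step 1: Identify the highest value: 308
Step 2: Identify the second-highest value: 121
Step 3: The final price = second-highest value = 121
Step 4: Surplus = 308 - 121 = 187

187


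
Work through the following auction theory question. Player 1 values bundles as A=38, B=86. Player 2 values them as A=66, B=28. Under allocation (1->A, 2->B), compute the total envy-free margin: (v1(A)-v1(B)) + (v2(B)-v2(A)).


Step 1: Player 1's margin = v1(A) - v1(B) = 38 - 86 = -48
Step 2: Player 2's margin = v2(B) - v2(A) = 28 - 66 = -38
Step 3: Total margin = -48 + -38 = -86

-86


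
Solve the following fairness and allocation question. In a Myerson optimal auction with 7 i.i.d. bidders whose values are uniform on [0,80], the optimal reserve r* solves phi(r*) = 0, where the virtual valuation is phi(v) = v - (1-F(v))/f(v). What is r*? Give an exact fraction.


Step 1: For U[0,80], F(v) = v/80 and f(v) = 1/80
Step 2: phi(v) = v - (1 - v/80)/(1/80) = v - (80 - v) = 2v - 80
Step 3: Set phi(r*) = 0: 2r* - 80 = 0
Step 4: r* = 80/2 = 40 (the number of bidders n = 7 does not enter)

40


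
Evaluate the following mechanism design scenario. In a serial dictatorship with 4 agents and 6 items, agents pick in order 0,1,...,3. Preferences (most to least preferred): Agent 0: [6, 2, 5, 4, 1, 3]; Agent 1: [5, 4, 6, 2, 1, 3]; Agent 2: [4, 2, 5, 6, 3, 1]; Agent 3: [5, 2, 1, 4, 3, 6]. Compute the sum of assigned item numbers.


Step 1: Agent 0 picks item 6
Step 2: Agent 1 picks item 5
Step 3: Agent 2 picks item 4
Step 4: Agent 3 picks item 2
Step 5: Sum = 6 + 5 + 4 + 2 = 17

17


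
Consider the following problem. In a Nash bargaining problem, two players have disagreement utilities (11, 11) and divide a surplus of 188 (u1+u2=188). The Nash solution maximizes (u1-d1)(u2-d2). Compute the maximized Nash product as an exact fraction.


Step 1: The Nash solution splits surplus symmetrically above the disagreement point
Step 2: u1 = (total + d1 - d2)/2 = (188 + 11 - 11)/2 = 94
Step 3: u2 = (total - d1 + d2)/2 = (188 - 11 + 11)/2 = 94
Step 4: Nash product = (94 - 11) * (94 - 11)
Step 5: = 83 * 83 = 6889

6889


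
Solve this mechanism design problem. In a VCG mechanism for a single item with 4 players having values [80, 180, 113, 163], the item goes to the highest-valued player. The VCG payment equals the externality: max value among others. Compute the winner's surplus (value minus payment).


Step 1: The winner is the agent with the highest value: agent 1 with value 180
Step 2: Values of other agents: [80, 113, 163]
Step 3: VCG payment = max of others' values = 163
Step 4: Surplus = 180 - 163 = 17

17


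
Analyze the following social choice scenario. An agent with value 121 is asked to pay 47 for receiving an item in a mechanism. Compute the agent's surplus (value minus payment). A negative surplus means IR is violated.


Step 1: Surplus = value - payment = 121 - 47 = 74
Step 2: IR is satisfied (surplus >= 0)

74


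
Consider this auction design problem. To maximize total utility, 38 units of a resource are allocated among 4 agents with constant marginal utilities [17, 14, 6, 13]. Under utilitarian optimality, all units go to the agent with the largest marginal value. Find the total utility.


Step 1: The marginal utilities are [17, 14, 6, 13]
Step 2: The highest marginal utility is 17
Step 3: All 38 units go to that agent
Step 4: Total utility = 17 * 38 = 646

646


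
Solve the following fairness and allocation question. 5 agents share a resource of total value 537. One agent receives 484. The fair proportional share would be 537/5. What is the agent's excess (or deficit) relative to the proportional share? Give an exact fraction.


Step 1: Proportional share = 537/5
Step 2: Agent's actual allocation = 484
Step 3: Excess = 484 - 537/5 = 1883/5

1883/5


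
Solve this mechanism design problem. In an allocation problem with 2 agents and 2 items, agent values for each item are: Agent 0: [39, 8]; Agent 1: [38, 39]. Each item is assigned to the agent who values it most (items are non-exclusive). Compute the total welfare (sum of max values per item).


Step 1: For each item, find the maximum value among all agents.
Step 2: Item 0 -> Agent 0 (value 39)
Step 3: Item 1 -> Agent 1 (value 39)
Step 4: Total welfare = 39 + 39 = 78

78


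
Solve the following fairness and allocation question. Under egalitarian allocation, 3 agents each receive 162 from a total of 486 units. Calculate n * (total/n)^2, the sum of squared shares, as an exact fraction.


Step 1: Each agent's share = 486/3 = 162
Step 2: Square of each share = (162)^2 = 26244
Step 3: Sum of squares = 3 * 26244 = 78732

78732


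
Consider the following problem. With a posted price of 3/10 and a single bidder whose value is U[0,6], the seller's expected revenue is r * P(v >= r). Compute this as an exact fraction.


Step 1: Posted price r = 3/10, value support [0,6]
Step 2: P(v >= r) = (6 - 3/10)/6 = 19/20
Step 3: Expected revenue = r * P(v >= r) = 3/10 * 19/20
Step 4: Revenue = 57/200

57/200


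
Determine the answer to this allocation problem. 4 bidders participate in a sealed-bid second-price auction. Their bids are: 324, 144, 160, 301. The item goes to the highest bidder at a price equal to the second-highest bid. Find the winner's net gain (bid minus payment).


Step 1: Sort bids in descending order: 324, 301, 160, 144
Step 2: The winning bid is the highest: 324
Step 3: The payment equals the second-highest bid: 301
Step 4: Surplus = winner's bid - payment = 324 - 301 = 23

23


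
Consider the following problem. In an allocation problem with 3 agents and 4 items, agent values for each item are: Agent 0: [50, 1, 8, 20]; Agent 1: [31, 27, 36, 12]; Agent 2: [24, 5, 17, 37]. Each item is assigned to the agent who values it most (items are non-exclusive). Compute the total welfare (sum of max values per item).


Step 1: For each item, find the maximum value among all agents.
Step 2: Item 0 -> Agent 0 (value 50)
Step 3: Item 1 -> Agent 1 (value 27)
Step 4: Item 2 -> Agent 1 (value 36)
Step 5: Item 3 -> Agent 2 (value 37)
Step 6: Total welfare = 50 + 27 + 36 + 37 = 150

150


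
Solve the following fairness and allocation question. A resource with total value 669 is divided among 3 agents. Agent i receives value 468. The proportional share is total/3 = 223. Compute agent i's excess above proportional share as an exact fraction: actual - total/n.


Step 1: Proportional share = 669/3 = 223
Step 2: Agent's actual allocation = 468
Step 3: Excess = 468 - 223 = 245

245


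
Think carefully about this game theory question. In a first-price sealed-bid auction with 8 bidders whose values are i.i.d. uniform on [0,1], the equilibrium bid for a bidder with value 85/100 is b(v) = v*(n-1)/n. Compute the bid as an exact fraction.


Step 1: The symmetric BNE bidding function is b(v) = v * (n-1) / n
Step 2: Substitute v = 17/20 and n = 8
Step 3: b = 17/20 * 7/8
Step 4: b = 119/160

119/160


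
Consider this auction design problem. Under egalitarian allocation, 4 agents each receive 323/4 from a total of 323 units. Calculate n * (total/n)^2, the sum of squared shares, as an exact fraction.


Step 1: Each agent's share = 323/4
Step 2: Square of each share = (323/4)^2 = 104329/16
Step 3: Sum of squares = 4 * 104329/16 = 104329/4

104329/4


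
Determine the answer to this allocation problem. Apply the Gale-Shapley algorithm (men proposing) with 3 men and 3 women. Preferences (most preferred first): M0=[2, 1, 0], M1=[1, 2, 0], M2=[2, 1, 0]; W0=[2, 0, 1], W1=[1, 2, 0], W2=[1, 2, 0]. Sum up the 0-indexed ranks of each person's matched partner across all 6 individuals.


Step 1: Run Gale-Shapley (men propose, women hold best offer):
  M0 proposes to W2; she accepts
  M1 proposes to W1; she accepts
  M2 proposes to W2; she switches from M0
  M0 proposes to W1; rejected
  M0 proposes to W0; she accepts
Step 2: Final matching: W0-M0, W1-M1, W2-M2
Step 3: 0-indexed ranks (man's rank of his match, then woman's): 2 + 1 + 0 + 0 + 0 + 1
Step 4: Total rank sum = 4

4


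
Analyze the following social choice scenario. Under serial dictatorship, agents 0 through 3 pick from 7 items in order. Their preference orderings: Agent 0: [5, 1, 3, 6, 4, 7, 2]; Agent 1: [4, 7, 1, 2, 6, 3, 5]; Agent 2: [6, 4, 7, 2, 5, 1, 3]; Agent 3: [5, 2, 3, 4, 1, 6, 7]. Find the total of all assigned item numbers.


Step 1: Agent 0 picks item 5
Step 2: Agent 1 picks item 4
Step 3: Agent 2 picks item 6
Step 4: Agent 3 picks item 2
Step 5: Sum = 5 + 4 + 6 + 2 = 17

17


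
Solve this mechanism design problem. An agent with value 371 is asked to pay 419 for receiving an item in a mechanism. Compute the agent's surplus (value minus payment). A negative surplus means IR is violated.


Step 1: Surplus = value - payment = 371 - 419 = -48
Step 2: IR is violated (surplus < 0)

-48


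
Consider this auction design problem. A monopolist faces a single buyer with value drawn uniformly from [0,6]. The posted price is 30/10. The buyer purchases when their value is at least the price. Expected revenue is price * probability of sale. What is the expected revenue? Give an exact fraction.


Step 1: Posted price r = 3, value support [0,6]
Step 2: P(v >= r) = (6 - 3)/6 = 1/2
Step 3: Expected revenue = r * P(v >= r) = 3 * 1/2
Step 4: Revenue = 3/2

3/2


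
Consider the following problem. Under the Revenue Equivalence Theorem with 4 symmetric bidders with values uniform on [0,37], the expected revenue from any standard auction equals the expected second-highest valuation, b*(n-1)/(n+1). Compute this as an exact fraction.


Step 1: By Revenue Equivalence, expected revenue = b*(n-1)/(n+1)
Step 2: Substituting n = 4, b = 37
Step 3: Revenue = 37*(4-1)/(4+1) = 37*3/5
Step 4: Revenue = 111/5

111/5


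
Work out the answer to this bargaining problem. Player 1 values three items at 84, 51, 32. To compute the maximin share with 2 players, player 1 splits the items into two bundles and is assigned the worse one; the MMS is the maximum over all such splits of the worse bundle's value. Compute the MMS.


Step 1: Item values = 84, 51, 32
Step 2: Enumerate all 2-bundle partitions and take the smaller bundle:
  Partition 1: {84} vs {51,32} -> bundles 84, 83; min = 83
  Partition 2: {51} vs {84,32} -> bundles 51, 116; min = 51
  Partition 3: {32} vs {84,51} -> bundles 32, 135; min = 32
Step 3: MMS = max(83, 51, 32) = 83

83


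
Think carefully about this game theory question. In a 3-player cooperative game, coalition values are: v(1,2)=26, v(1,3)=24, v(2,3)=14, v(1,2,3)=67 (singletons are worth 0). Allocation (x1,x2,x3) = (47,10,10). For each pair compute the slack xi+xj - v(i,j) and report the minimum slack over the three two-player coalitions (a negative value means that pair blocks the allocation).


Step 1: Slack for coalition (1,2): x1+x2 - v12 = 57 - 26 = 31
Step 2: Slack for coalition (1,3): x1+x3 - v13 = 57 - 24 = 33
Step 3: Slack for coalition (2,3): x2+x3 - v23 = 20 - 14 = 6
Step 4: Minimum slack = min(31, 33, 6) = 6, attained by (2,3); no pair can gain by deviating, so the allocation is in the core

6


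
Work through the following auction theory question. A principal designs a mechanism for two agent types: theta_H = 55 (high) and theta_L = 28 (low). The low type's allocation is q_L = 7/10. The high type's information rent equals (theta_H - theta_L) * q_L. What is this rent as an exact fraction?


Step 1: theta_H - theta_L = 55 - 28 = 27
Step 2: Information rent = (theta_H - theta_L) * q_L
Step 3: = 27 * 7/10
Step 4: = 189/10

189/10


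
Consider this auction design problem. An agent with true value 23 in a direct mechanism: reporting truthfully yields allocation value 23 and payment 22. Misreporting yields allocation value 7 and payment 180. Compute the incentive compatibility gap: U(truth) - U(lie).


Step 1: U(truth) = value - payment = 23 - 22 = 1
Step 2: U(lie) = allocation - payment = 7 - 180 = -173
Step 3: IC gap = 1 - (-173) = 174

174


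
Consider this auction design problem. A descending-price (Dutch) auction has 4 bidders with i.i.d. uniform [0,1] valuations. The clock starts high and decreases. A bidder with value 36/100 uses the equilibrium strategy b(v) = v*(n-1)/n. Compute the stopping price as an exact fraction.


Step 1: Dutch auctions are strategically equivalent to first-price auctions
Step 2: The equilibrium bid is b(v) = v*(n-1)/n
Step 3: b = 9/25 * 3/4
Step 4: b = 27/100

27/100


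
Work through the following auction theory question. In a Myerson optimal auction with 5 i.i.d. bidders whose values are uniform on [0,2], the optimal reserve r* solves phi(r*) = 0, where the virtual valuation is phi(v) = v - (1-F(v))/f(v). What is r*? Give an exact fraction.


Step 1: For U[0,2], F(v) = v/2 and f(v) = 1/2
Step 2: phi(v) = v - (1 - v/2)/(1/2) = v - (2 - v) = 2v - 2
Step 3: Set phi(r*) = 0: 2r* - 2 = 0
Step 4: r* = 2/2 = 1 (the number of bidders n = 5 does not enter)

1


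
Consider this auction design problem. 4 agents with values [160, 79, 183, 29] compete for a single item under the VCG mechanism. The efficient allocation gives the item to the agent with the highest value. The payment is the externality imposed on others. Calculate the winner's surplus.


Step 1: The winner is the agent with the highest value: agent 2 with value 183
Step 2: Values of other agents: [160, 79, 29]
Step 3: VCG payment = max of others' values = 160
Step 4: Surplus = 183 - 160 = 23

23


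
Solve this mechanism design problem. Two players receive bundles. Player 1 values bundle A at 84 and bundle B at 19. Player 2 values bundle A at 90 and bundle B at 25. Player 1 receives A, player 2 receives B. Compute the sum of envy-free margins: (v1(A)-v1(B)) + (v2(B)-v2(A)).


Step 1: Player 1's margin = v1(A) - v1(B) = 84 - 19 = 65
Step 2: Player 2's margin = v2(B) - v2(A) = 25 - 90 = -65
Step 3: Total margin = 65 + -65 = 0

0


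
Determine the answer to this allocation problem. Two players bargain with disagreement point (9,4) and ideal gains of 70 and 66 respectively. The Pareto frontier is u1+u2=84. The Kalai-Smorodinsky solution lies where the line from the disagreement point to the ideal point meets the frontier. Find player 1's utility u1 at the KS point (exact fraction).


Step 1: At the KS point, (u1-d1)/r1 = (u2-d2)/r2 = t and u1+u2 = 84
Step 2: u1 = d1 + r1*t and u2 = d2 + r2*t, so (d1 + r1*t) + (d2 + r2*t) = 84
Step 3: t = (84 - 9 - 4)/(70 + 66) = 71/136
Step 4: u1 = d1 + r1*t = 9 + 70 * 71/136 = 3097/68
Step 5: (Check: u2 = d2 + r2*t = 2615/68; u1+u2 = 3097/68 + 2615/68 = 84, on the frontier.)

3097/68


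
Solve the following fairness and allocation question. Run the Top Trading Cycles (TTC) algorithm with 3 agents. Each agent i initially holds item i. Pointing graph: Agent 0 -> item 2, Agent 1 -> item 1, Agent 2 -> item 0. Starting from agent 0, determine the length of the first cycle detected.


Step 1: Trace the pointer graph from agent 0: 0 -> 2 -> 0
Step 2: A cycle is detected when we revisit agent 0
Step 3: The cycle is: 0 -> 2 -> 0
Step 4: Cycle length = 2

2


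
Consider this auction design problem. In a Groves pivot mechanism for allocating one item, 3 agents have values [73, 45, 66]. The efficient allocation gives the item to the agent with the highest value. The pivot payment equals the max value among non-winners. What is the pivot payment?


Step 1: The efficient winner is agent 0 with value 73
Step 2: Other agents' values: [45, 66]
Step 3: Pivot payment = max(others) = 66
Step 4: The winner pays 66

66


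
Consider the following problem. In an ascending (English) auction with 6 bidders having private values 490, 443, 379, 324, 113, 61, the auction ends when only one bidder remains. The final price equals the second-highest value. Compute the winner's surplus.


Step 1: Identify the highest value: 490
Step 2: Identify the second-highest value: 443
Step 3: The final price = second-highest value = 443
Step 4: Surplus = 490 - 443 = 47

47


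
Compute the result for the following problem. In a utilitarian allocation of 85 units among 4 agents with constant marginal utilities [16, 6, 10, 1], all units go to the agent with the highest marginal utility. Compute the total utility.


Step 1: The marginal utilities are [16, 6, 10, 1]
Step 2: The highest marginal utility is 16
Step 3: All 85 units go to that agent
Step 4: Total utility = 16 * 85 = 1360

1360


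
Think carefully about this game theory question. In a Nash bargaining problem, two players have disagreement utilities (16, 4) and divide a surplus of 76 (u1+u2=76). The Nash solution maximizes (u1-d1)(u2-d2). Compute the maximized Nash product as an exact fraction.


Step 1: The Nash solution splits surplus symmetrically above the disagreement point
Step 2: u1 = (total + d1 - d2)/2 = (76 + 16 - 4)/2 = 44
Step 3: u2 = (total - d1 + d2)/2 = (76 - 16 + 4)/2 = 32
Step 4: Nash product = (44 - 16) * (32 - 4)
Step 5: = 28 * 28 = 784

784


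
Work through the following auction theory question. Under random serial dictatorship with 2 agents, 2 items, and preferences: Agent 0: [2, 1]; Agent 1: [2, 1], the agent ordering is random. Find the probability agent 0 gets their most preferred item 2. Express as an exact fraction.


Step 1: Agent 0 wants item 2
Step 2: There are 2 possible orderings of agents
Step 3: In 1 orderings, agent 0 gets item 2
Step 4: Probability = 1/2

1/2


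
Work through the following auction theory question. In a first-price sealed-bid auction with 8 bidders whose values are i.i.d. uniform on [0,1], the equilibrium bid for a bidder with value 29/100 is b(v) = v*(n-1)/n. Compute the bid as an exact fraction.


Step 1: The symmetric BNE bidding function is b(v) = v * (n-1) / n
Step 2: Substitute v = 29/100 and n = 8
Step 3: b = 29/100 * 7/8
Step 4: b = 203/800

203/800


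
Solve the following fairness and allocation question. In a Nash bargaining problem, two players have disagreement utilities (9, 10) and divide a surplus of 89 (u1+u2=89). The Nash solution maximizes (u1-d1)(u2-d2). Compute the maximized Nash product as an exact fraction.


Step 1: The Nash solution splits surplus symmetrically above the disagreement point
Step 2: u1 = (total + d1 - d2)/2 = (89 + 9 - 10)/2 = 44
Step 3: u2 = (total - d1 + d2)/2 = (89 - 9 + 10)/2 = 45
Step 4: Nash product = (44 - 9) * (45 - 10)
Step 5: = 35 * 35 = 1225

1225


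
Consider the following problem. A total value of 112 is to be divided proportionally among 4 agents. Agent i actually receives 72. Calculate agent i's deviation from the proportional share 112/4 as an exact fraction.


Step 1: Proportional share = 112/4 = 28
Step 2: Agent's actual allocation = 72
Step 3: Excess = 72 - 28 = 44

44


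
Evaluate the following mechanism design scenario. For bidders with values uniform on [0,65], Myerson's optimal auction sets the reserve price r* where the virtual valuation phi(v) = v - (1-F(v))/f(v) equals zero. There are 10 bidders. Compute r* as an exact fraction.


Step 1: For U[0,65], F(v) = v/65 and f(v) = 1/65
Step 2: phi(v) = v - (1 - v/65)/(1/65) = v - (65 - v) = 2v - 65
Step 3: Set phi(r*) = 0: 2r* - 65 = 0
Step 4: r* = 65/2 (the number of bidders n = 10 does not enter)

65/2
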